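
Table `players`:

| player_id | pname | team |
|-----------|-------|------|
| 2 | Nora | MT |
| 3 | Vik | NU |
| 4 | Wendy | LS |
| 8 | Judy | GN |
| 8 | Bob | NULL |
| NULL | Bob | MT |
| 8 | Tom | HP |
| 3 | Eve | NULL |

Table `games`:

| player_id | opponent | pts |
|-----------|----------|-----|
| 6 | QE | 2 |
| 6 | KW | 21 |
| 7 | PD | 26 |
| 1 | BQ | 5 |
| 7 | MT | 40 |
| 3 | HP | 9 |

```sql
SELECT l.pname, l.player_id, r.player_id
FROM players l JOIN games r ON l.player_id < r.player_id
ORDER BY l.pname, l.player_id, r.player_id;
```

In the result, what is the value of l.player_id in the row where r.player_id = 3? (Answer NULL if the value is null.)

2

INNER JOIN keeps only pairs where the ON condition holds.
Matching on l.player_id < r.player_id. A NULL in a compared column never satisfies the condition.
Matched pairs: 17.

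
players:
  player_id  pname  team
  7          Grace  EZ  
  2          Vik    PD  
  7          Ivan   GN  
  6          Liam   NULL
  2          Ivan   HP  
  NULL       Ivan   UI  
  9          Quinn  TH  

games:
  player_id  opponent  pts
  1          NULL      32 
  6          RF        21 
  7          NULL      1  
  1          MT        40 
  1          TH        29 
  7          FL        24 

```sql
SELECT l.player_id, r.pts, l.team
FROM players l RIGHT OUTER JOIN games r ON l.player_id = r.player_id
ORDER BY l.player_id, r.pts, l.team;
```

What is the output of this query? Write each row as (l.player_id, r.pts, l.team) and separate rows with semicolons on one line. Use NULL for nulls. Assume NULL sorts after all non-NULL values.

(6, 21, NULL); (7, 1, EZ); (7, 1, GN); (7, 24, EZ); (7, 24, GN); (NULL, 29, NULL); (NULL, 32, NULL); (NULL, 40, NULL)

RIGHT JOIN keeps every row from `games`; unmatched rows get NULL for `players`'s columns.
Matching on l.player_id = r.player_id. A NULL in a compared column never satisfies the condition.
- player_id=7: 2 matching r row(s), so 2 row(s) emitted.
- player_id=2: no matching r row.
- player_id=7: 2 matching r row(s), so 2 row(s) emitted.
- player_id=6: 1 matching r row(s), so 1 row(s) emitted.
- player_id=2: no matching r row.
- player_id=NULL: no matching r row.
- player_id=9: no matching r row.
- 3 row(s) from r found no l partner → padded with NULL.
After projecting and ordering:
l.player_id | r.pts | l.team
6 | 21 | NULL
7 | 1 | EZ
7 | 1 | GN
7 | 24 | EZ
7 | 24 | GN
NULL | 29 | NULL
NULL | 32 | NULL
NULL | 40 | NULL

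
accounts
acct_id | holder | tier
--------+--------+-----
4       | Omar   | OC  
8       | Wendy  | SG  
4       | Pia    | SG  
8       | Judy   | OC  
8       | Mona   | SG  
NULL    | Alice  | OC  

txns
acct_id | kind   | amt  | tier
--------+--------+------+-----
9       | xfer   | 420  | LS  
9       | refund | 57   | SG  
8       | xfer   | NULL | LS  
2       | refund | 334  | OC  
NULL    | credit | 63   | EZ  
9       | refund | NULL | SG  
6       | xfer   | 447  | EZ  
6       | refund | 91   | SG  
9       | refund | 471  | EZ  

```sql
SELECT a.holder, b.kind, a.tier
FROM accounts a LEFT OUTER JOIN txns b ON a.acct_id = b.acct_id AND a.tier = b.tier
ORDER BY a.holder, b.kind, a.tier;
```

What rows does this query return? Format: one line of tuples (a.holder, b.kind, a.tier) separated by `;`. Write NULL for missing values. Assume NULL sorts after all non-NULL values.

LEFT JOIN keeps every row from `accounts`; unmatched rows get NULL for `txns`'s columns.
Matching on a.acct_id = b.acct_id AND a.tier = b.tier. A NULL in a compared column never satisfies the condition.
Matched pairs: 0; unmatched a rows kept: 6.

(Alice, NULL, OC); (Judy, NULL, OC); (Mona, NULL, SG); (Omar, NULL, OC); (Pia, NULL, SG); (Wendy, NULL, SG)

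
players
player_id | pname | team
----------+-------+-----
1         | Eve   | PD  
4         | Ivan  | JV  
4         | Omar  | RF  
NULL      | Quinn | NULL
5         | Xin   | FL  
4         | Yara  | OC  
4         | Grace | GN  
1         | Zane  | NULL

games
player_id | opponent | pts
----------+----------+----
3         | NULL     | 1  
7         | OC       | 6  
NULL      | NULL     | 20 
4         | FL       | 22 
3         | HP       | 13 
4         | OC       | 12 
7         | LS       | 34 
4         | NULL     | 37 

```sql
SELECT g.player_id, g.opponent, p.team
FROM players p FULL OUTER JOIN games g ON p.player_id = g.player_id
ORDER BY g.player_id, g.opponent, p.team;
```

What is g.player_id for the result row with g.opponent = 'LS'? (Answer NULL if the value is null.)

FULL OUTER JOIN keeps every row from both sides; unmatched rows get NULL for the other side's columns.
Matching on p.player_id = g.player_id. A NULL in a compared column never satisfies the condition.
Matched pairs: 12; unmatched p rows kept: 4; unmatched g rows kept: 5.

7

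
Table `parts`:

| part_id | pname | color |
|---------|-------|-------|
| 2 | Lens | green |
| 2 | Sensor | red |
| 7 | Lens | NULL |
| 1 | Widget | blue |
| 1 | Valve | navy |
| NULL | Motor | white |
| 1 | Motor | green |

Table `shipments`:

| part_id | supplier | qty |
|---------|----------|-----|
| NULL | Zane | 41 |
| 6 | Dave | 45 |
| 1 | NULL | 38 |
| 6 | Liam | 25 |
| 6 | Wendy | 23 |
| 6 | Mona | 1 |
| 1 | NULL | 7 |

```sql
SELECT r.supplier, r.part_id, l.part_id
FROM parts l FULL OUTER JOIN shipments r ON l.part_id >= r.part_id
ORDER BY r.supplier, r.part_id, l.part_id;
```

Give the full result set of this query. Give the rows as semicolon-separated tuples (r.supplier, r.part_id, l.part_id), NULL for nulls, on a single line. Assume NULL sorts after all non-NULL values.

(Dave, 6, 7); (Liam, 6, 7); (Mona, 6, 7); (Wendy, 6, 7); (Zane, NULL, NULL); (NULL, 1, 1); (NULL, 1, 1); (NULL, 1, 1); (NULL, 1, 1); (NULL, 1, 1); (NULL, 1, 1); (NULL, 1, 2); (NULL, 1, 2); (NULL, 1, 2); (NULL, 1, 2); (NULL, 1, 7); (NULL, 1, 7); (NULL, NULL, NULL)

FULL OUTER JOIN keeps every row from both sides; unmatched rows get NULL for the other side's columns.
Matching on l.part_id >= r.part_id. A NULL in a compared column never satisfies the condition.
Matched pairs: 16; unmatched l rows kept: 1; unmatched r rows kept: 1.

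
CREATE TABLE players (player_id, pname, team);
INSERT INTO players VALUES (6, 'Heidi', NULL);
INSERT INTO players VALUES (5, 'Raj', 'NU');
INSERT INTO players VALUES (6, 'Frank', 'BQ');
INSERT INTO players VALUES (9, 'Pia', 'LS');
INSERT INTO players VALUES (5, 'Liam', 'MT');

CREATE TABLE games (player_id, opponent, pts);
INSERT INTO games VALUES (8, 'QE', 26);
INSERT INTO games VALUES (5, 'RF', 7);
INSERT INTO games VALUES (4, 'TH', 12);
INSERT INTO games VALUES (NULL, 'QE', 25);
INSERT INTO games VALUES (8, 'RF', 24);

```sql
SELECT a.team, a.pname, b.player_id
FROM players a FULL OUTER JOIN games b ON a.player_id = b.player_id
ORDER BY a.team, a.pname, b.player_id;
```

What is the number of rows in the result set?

9

FULL OUTER JOIN keeps every row from both sides; unmatched rows get NULL for the other side's columns.
Matching on a.player_id = b.player_id. A NULL in a compared column never satisfies the condition.
Matched pairs: 2; unmatched a rows kept: 3; unmatched b rows kept: 4.
Total: 2 matched + 7 padded = 9 rows.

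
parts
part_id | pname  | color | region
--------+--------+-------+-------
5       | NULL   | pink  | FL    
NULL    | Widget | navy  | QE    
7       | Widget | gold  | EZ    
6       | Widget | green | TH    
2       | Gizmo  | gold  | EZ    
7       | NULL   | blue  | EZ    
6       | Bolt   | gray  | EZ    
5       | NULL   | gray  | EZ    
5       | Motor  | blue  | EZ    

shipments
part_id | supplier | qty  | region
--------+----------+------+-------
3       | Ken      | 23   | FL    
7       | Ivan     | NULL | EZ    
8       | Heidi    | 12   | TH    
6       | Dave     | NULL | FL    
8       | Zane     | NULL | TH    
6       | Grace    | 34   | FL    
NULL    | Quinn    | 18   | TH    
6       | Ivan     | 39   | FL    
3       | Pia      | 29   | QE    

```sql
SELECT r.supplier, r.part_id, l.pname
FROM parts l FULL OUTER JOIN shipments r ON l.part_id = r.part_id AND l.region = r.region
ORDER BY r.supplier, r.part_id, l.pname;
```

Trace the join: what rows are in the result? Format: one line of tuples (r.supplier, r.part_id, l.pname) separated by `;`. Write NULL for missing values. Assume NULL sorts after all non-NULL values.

FULL OUTER JOIN keeps every row from both sides; unmatched rows get NULL for the other side's columns.
Matching on l.part_id = r.part_id AND l.region = r.region. A NULL in a compared column never satisfies the condition.
- l (part_id=5, region=FL) has no partner → padded with NULL.
- l (part_id=NULL, region=QE) has no partner → padded with NULL.
- l (part_id=7, region=EZ) pairs with 1 row(s) of r.
- l (part_id=6, region=TH) has no partner → padded with NULL.
- l (part_id=2, region=EZ) has no partner → padded with NULL.
- l (part_id=7, region=EZ) pairs with 1 row(s) of r.
- l (part_id=6, region=EZ) has no partner → padded with NULL.
- l (part_id=5, region=EZ) has no partner → padded with NULL.
- l (part_id=5, region=EZ) has no partner → padded with NULL.
- plus 8 unmatched r row(s), each kept with NULL l columns.

(Dave, 6, NULL); (Grace, 6, NULL); (Heidi, 8, NULL); (Ivan, 6, NULL); (Ivan, 7, Widget); (Ivan, 7, NULL); (Ken, 3, NULL); (Pia, 3, NULL); (Quinn, NULL, NULL); (Zane, 8, NULL); (NULL, NULL, Bolt); (NULL, NULL, Gizmo); (NULL, NULL, Motor); (NULL, NULL, Widget); (NULL, NULL, Widget); (NULL, NULL, NULL); (NULL, NULL, NULL)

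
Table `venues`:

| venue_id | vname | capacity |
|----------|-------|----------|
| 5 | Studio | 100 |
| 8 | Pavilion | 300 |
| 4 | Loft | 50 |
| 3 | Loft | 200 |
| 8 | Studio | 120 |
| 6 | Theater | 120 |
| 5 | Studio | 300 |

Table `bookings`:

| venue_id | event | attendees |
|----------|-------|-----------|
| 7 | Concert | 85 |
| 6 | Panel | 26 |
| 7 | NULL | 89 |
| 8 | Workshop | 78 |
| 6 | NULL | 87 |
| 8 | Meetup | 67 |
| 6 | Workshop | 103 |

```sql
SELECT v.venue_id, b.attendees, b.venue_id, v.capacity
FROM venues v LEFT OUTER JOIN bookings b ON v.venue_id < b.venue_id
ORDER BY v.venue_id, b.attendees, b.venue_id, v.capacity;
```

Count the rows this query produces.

34

LEFT JOIN keeps every row from `venues`; unmatched rows get NULL for `bookings`'s columns.
Matching on v.venue_id < b.venue_id.
- venue_id=5: 7 matching b row(s), so 7 row(s) emitted.
- venue_id=8: no b row matches, row kept with b columns NULL.
- venue_id=4: 7 matching b row(s), so 7 row(s) emitted.
- venue_id=3: 7 matching b row(s), so 7 row(s) emitted.
- venue_id=8: no b row matches, row kept with b columns NULL.
- venue_id=6: 4 matching b row(s), so 4 row(s) emitted.
- venue_id=5: 7 matching b row(s), so 7 row(s) emitted.
Total: 32 matched + 2 padded = 34 rows.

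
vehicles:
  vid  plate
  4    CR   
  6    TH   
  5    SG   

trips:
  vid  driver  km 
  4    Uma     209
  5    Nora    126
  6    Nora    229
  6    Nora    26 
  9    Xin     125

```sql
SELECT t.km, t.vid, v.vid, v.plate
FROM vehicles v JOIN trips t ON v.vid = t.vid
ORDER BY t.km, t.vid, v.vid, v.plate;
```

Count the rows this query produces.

4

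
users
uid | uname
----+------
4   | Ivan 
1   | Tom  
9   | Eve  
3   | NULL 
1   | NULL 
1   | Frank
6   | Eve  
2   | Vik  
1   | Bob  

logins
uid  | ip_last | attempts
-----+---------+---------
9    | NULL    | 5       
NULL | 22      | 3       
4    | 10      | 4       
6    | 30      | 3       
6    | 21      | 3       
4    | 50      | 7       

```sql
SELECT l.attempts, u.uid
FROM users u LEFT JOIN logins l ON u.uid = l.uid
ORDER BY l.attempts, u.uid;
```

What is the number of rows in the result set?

LEFT JOIN keeps every row from `users`; unmatched rows get NULL for `logins`'s columns.
Matching on u.uid = l.uid. A NULL in a compared column never satisfies the condition.
- uid=4: 2 matching l row(s), so 2 row(s) emitted.
- uid=1: no l row matches, row kept with l columns NULL.
- uid=9: 1 matching l row(s), so 1 row(s) emitted.
- uid=3: no l row matches, row kept with l columns NULL.
- uid=1: no l row matches, row kept with l columns NULL.
- uid=1: no l row matches, row kept with l columns NULL.
- uid=6: 2 matching l row(s), so 2 row(s) emitted.
- uid=2: no l row matches, row kept with l columns NULL.
- uid=1: no l row matches, row kept with l columns NULL.
Total: 5 matched + 6 padded = 11 rows.

11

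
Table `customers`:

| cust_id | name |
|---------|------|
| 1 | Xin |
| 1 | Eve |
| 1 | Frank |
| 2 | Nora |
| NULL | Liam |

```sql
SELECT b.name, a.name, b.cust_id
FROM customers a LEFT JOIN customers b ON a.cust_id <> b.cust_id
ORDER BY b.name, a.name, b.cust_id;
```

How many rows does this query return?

7

LEFT JOIN keeps every row from `customers a`; unmatched rows get NULL for `customers b`'s columns.
Matching on a.cust_id <> b.cust_id. A NULL in a compared column never satisfies the condition.
- a (cust_id=1) pairs with 1 row(s) of b.
- a (cust_id=1) pairs with 1 row(s) of b.
- a (cust_id=1) pairs with 1 row(s) of b.
- a (cust_id=2) pairs with 3 row(s) of b.
- a (cust_id=NULL) has no partner → padded with NULL.
Total: 6 matched + 1 padded = 7 rows.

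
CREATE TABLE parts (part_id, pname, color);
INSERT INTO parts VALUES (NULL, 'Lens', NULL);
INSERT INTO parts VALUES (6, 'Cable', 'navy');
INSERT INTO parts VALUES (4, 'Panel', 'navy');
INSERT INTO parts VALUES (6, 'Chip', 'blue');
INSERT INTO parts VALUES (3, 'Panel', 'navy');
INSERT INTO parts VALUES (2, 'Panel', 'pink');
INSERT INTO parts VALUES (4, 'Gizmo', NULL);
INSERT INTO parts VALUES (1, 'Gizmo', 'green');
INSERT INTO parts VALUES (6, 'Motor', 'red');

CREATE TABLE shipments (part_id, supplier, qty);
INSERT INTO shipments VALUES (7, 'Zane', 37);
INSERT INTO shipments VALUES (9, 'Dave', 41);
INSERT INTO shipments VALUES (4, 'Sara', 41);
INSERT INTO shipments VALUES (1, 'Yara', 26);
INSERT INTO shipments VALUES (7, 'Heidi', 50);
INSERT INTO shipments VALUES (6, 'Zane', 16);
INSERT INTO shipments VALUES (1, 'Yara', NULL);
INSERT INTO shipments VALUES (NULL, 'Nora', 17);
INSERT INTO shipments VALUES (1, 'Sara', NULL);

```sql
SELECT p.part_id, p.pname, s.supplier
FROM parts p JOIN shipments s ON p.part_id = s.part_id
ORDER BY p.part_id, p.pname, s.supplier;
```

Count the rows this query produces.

INNER JOIN keeps only pairs where the ON condition holds.
Matching on p.part_id = s.part_id. A NULL in a compared column never satisfies the condition.
- part_id=NULL: no matching s row, dropped.
- part_id=6: 1 matching s row(s), so 1 row(s) emitted.
- part_id=4: 1 matching s row(s), so 1 row(s) emitted.
- part_id=6: 1 matching s row(s), so 1 row(s) emitted.
- part_id=3: no matching s row, dropped.
- part_id=2: no matching s row, dropped.
- part_id=4: 1 matching s row(s), so 1 row(s) emitted.
- part_id=1: 3 matching s row(s), so 3 row(s) emitted.
- part_id=6: 1 matching s row(s), so 1 row(s) emitted.
Total: 8 rows.

8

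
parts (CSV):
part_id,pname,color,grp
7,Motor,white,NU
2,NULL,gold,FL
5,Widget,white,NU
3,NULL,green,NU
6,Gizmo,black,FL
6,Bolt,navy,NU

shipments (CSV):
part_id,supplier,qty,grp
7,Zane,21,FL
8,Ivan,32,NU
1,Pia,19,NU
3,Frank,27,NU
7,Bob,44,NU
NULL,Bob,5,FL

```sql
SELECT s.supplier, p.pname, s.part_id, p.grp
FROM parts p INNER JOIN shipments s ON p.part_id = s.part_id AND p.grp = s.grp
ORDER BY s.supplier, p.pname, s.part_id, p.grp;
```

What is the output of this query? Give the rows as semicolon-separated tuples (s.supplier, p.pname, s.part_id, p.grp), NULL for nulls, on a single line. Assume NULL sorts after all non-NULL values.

(Bob, Motor, 7, NU); (Frank, NULL, 3, NU)

INNER JOIN keeps only pairs where the ON condition holds.
Matching on p.part_id = s.part_id AND p.grp = s.grp. A NULL in a compared column never satisfies the condition.
- part_id=7, grp=NU: 1 matching s row(s), so 1 row(s) emitted.
- part_id=2, grp=FL: no matching s row, dropped.
- part_id=5, grp=NU: no matching s row, dropped.
- part_id=3, grp=NU: 1 matching s row(s), so 1 row(s) emitted.
- part_id=6, grp=FL: no matching s row, dropped.
- part_id=6, grp=NU: no matching s row, dropped.
After projecting and ordering:
s.supplier | p.pname | s.part_id | p.grp
Bob | Motor | 7 | NU
Frank | NULL | 3 | NU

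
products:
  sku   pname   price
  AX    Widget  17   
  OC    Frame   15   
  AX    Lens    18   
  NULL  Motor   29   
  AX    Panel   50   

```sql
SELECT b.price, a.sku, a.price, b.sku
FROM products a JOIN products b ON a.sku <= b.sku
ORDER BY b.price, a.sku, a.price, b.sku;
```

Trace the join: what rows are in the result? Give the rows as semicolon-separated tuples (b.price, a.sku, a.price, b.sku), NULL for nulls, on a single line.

INNER JOIN keeps only pairs where the ON condition holds.
Matching on a.sku <= b.sku. A NULL in a compared column never satisfies the condition.
Matched pairs: 13.

(15, AX, 17, OC); (15, AX, 18, OC); (15, AX, 50, OC); (15, OC, 15, OC); (17, AX, 17, AX); (17, AX, 18, AX); (17, AX, 50, AX); (18, AX, 17, AX); (18, AX, 18, AX); (18, AX, 50, AX); (50, AX, 17, AX); (50, AX, 18, AX); (50, AX, 50, AX)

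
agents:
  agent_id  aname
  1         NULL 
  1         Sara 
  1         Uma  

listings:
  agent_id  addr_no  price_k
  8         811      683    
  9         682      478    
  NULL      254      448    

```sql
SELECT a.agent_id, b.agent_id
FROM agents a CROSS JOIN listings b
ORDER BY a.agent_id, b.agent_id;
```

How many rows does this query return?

9

CROSS JOIN pairs every row of `agents` with every row of `listings`: 3 × 3 = 9 rows.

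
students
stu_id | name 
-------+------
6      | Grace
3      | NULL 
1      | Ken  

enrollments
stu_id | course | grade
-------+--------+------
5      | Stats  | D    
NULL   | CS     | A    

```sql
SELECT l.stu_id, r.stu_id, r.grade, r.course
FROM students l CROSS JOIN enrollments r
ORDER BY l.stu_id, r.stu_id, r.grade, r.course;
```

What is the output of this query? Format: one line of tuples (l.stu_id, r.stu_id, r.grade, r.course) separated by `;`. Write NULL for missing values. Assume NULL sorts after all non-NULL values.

CROSS JOIN pairs every row of `students` with every row of `enrollments`: 3 × 2 = 6 rows.
After projecting and ordering:
l.stu_id | r.stu_id | r.grade | r.course
1 | 5 | D | Stats
1 | NULL | A | CS
3 | 5 | D | Stats
3 | NULL | A | CS
6 | 5 | D | Stats
6 | NULL | A | CS

(1, 5, D, Stats); (1, NULL, A, CS); (3, 5, D, Stats); (3, NULL, A, CS); (6, 5, D, Stats); (6, NULL, A, CS)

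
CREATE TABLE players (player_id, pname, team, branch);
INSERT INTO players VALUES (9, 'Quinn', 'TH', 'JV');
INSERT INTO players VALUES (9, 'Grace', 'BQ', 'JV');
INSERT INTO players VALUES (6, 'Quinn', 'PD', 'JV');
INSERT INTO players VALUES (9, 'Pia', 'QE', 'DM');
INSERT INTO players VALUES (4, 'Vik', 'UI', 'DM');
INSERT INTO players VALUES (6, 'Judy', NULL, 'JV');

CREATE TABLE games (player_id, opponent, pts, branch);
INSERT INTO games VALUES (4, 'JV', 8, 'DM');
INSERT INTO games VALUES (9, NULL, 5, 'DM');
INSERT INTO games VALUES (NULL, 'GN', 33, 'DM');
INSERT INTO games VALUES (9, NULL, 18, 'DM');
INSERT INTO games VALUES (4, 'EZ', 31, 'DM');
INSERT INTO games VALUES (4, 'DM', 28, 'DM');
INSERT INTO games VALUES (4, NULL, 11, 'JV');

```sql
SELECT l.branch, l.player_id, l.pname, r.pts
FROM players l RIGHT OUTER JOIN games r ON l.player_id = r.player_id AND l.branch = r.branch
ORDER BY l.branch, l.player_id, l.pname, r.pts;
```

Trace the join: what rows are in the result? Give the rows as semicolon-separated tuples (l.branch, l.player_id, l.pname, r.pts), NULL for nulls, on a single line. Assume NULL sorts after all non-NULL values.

RIGHT JOIN keeps every row from `games`; unmatched rows get NULL for `players`'s columns.
Matching on l.player_id = r.player_id AND l.branch = r.branch. A NULL in a compared column never satisfies the condition.
Matched pairs: 5; unmatched r rows kept: 2.

(DM, 4, Vik, 8); (DM, 4, Vik, 28); (DM, 4, Vik, 31); (DM, 9, Pia, 5); (DM, 9, Pia, 18); (NULL, NULL, NULL, 11); (NULL, NULL, NULL, 33)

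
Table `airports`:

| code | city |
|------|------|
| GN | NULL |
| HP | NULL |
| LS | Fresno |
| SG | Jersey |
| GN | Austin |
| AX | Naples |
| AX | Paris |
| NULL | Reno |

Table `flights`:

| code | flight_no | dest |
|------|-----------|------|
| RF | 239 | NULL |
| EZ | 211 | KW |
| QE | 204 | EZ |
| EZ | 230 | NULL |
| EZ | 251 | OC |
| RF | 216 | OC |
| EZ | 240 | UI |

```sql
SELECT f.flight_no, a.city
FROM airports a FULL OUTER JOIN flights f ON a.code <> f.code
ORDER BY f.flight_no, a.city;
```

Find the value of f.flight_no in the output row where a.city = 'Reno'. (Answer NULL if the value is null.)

NULL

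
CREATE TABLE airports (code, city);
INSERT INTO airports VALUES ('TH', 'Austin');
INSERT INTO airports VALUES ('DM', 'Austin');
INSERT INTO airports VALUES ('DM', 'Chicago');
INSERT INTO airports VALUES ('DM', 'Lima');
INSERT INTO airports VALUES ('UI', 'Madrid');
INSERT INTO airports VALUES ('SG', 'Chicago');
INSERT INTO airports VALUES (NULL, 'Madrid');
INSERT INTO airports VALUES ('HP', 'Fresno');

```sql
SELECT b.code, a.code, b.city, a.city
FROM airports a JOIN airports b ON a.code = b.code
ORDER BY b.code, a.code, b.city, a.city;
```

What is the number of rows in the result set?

INNER JOIN keeps only pairs where the ON condition holds.
Matching on a.code = b.code. A NULL in a compared column never satisfies the condition.
Matched pairs: 13.
Total: 13 rows.

13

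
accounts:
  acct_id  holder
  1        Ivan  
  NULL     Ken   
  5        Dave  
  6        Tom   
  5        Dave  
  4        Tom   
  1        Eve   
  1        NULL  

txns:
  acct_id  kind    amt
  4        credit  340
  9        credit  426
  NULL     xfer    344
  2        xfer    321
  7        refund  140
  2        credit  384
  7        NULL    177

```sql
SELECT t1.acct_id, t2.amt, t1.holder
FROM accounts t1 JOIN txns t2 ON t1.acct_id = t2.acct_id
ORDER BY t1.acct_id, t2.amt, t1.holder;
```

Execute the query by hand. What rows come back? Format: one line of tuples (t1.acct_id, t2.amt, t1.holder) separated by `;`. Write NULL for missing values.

(4, 340, Tom)

INNER JOIN keeps only pairs where the ON condition holds.
Matching on t1.acct_id = t2.acct_id. A NULL in a compared column never satisfies the condition.
- t1 row (acct_id=1): no match → dropped.
- t1 row (acct_id=NULL): no match → dropped.
- t1 row (acct_id=5): no match → dropped.
- t1 row (acct_id=6): no match → dropped.
- t1 row (acct_id=5): no match → dropped.
- t1 row (acct_id=4): matches 1 t2 row(s) → 1 output row(s).
- t1 row (acct_id=1): no match → dropped.
- t1 row (acct_id=1): no match → dropped.
After projecting and ordering:
t1.acct_id | t2.amt | t1.holder
4 | 340 | Tom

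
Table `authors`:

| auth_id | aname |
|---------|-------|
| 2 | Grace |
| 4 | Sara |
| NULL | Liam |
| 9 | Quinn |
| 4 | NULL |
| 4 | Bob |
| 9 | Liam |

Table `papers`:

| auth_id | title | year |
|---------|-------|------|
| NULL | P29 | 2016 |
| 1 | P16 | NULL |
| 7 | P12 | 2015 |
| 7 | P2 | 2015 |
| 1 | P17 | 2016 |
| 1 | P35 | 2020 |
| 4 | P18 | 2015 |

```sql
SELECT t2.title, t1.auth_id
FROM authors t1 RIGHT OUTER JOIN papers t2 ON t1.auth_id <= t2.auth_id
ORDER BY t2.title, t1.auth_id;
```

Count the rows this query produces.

16

RIGHT JOIN keeps every row from `papers`; unmatched rows get NULL for `authors`'s columns.
Matching on t1.auth_id <= t2.auth_id. A NULL in a compared column never satisfies the condition.
- t1 row (auth_id=2): matches 3 t2 row(s) → 3 output row(s).
- t1 row (auth_id=4): matches 3 t2 row(s) → 3 output row(s).
- t1 row (auth_id=NULL): no match.
- t1 row (auth_id=9): no match.
- t1 row (auth_id=4): matches 3 t2 row(s) → 3 output row(s).
- t1 row (auth_id=4): matches 3 t2 row(s) → 3 output row(s).
- t1 row (auth_id=9): no match.
- 4 t2 row(s) had no t1 match → kept, t1 columns NULL.
Total: 12 matched + 4 padded = 16 rows.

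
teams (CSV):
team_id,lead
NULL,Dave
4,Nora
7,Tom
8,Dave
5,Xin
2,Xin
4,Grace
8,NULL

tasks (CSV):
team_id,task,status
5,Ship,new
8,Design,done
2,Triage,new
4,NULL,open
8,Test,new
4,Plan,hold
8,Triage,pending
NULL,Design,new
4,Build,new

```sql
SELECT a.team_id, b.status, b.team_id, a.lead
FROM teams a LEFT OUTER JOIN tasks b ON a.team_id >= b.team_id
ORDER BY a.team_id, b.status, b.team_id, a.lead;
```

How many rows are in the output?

36

LEFT JOIN keeps every row from `teams`; unmatched rows get NULL for `tasks`'s columns.
Matching on a.team_id >= b.team_id. A NULL in a compared column never satisfies the condition.
- team_id=NULL: no b row matches, row kept with b columns NULL.
- team_id=4: 4 matching b row(s), so 4 row(s) emitted.
- team_id=7: 5 matching b row(s), so 5 row(s) emitted.
- team_id=8: 8 matching b row(s), so 8 row(s) emitted.
- team_id=5: 5 matching b row(s), so 5 row(s) emitted.
- team_id=2: 1 matching b row(s), so 1 row(s) emitted.
- team_id=4: 4 matching b row(s), so 4 row(s) emitted.
- team_id=8: 8 matching b row(s), so 8 row(s) emitted.
Total: 35 matched + 1 padded = 36 rows.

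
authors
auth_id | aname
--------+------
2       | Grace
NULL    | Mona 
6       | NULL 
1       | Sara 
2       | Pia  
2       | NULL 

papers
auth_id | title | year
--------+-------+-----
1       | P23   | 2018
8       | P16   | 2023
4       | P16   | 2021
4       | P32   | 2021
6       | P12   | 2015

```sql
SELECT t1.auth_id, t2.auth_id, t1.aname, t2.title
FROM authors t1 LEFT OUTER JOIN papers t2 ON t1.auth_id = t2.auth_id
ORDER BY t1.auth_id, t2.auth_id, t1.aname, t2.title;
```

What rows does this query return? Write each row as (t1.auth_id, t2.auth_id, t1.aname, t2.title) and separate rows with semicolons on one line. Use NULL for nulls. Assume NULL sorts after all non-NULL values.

(1, 1, Sara, P23); (2, NULL, Grace, NULL); (2, NULL, Pia, NULL); (2, NULL, NULL, NULL); (6, 6, NULL, P12); (NULL, NULL, Mona, NULL)

LEFT JOIN keeps every row from `authors`; unmatched rows get NULL for `papers`'s columns.
Matching on t1.auth_id = t2.auth_id. A NULL in a compared column never satisfies the condition.
- auth_id=2: no t2 row matches, row kept with t2 columns NULL.
- auth_id=NULL: no t2 row matches, row kept with t2 columns NULL.
- auth_id=6: 1 matching t2 row(s), so 1 row(s) emitted.
- auth_id=1: 1 matching t2 row(s), so 1 row(s) emitted.
- auth_id=2: no t2 row matches, row kept with t2 columns NULL.
- auth_id=2: no t2 row matches, row kept with t2 columns NULL.
After projecting and ordering:
t1.auth_id | t2.auth_id | t1.aname | t2.title
1 | 1 | Sara | P23
2 | NULL | Grace | NULL
2 | NULL | Pia | NULL
2 | NULL | NULL | NULL
6 | 6 | NULL | P12
NULL | NULL | Mona | NULL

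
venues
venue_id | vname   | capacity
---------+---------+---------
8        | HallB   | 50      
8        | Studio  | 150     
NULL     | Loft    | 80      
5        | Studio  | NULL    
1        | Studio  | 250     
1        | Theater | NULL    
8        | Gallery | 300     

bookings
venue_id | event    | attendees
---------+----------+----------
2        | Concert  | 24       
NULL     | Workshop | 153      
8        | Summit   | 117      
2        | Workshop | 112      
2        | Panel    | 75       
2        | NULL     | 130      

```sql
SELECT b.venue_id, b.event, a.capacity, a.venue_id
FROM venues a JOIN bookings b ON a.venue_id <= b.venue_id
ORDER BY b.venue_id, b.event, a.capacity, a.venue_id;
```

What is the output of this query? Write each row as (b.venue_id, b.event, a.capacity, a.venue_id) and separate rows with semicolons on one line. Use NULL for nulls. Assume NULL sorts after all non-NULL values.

INNER JOIN keeps only pairs where the ON condition holds.
Matching on a.venue_id <= b.venue_id. A NULL in a compared column never satisfies the condition.
Matched pairs: 14.

(2, Concert, 250, 1); (2, Concert, NULL, 1); (2, Panel, 250, 1); (2, Panel, NULL, 1); (2, Workshop, 250, 1); (2, Workshop, NULL, 1); (2, NULL, 250, 1); (2, NULL, NULL, 1); (8, Summit, 50, 8); (8, Summit, 150, 8); (8, Summit, 250, 1); (8, Summit, 300, 8); (8, Summit, NULL, 1); (8, Summit, NULL, 5)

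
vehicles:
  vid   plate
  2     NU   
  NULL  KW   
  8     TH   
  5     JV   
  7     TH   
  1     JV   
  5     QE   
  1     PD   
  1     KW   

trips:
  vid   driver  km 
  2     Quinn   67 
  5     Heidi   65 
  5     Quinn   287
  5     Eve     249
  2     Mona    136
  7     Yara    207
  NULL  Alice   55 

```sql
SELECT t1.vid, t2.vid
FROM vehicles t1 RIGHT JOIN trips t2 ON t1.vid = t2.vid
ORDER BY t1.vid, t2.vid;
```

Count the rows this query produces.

10

RIGHT JOIN keeps every row from `trips`; unmatched rows get NULL for `vehicles`'s columns.
Matching on t1.vid = t2.vid. A NULL in a compared column never satisfies the condition.
Matched pairs: 9; unmatched t2 rows kept: 1.
Total: 9 matched + 1 padded = 10 rows.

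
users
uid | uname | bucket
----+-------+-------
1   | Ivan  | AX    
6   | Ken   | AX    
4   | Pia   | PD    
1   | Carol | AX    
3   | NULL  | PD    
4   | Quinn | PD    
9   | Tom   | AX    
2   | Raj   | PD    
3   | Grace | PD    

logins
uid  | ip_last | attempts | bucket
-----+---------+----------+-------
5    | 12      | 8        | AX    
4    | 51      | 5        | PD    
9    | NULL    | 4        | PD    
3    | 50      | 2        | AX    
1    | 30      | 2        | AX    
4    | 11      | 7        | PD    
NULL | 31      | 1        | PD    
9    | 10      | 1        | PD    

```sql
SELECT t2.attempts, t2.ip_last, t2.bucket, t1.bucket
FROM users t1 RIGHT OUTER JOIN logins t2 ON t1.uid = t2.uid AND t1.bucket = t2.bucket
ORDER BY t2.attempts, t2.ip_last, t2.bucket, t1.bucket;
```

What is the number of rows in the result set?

11

RIGHT JOIN keeps every row from `logins`; unmatched rows get NULL for `users`'s columns.
Matching on t1.uid = t2.uid AND t1.bucket = t2.bucket. A NULL in a compared column never satisfies the condition.
Matched pairs: 6; unmatched t2 rows kept: 5.
Total: 6 matched + 5 padded = 11 rows.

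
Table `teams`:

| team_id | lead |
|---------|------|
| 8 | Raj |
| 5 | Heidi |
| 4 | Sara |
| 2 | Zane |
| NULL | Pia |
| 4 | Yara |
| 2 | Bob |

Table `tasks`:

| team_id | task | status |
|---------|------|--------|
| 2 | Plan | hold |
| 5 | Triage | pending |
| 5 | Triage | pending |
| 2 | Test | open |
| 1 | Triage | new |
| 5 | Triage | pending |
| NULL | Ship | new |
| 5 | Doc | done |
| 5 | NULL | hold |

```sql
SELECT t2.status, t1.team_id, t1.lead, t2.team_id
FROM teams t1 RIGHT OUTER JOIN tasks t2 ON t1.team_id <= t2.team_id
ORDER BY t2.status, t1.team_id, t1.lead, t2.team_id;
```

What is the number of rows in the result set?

31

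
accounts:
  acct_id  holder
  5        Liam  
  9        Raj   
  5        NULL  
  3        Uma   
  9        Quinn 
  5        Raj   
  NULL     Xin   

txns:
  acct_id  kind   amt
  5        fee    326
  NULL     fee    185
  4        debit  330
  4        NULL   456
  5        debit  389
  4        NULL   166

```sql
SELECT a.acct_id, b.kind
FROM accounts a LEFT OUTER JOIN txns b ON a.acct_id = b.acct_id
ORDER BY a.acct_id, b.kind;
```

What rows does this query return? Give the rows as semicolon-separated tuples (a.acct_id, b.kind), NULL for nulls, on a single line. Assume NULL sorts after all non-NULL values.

LEFT JOIN keeps every row from `accounts`; unmatched rows get NULL for `txns`'s columns.
Matching on a.acct_id = b.acct_id. A NULL in a compared column never satisfies the condition.
- a[0] acct_id=5 → 2 match(es) in b → 2 row(s).
- a[1] acct_id=9 → no match; kept with NULLs on the b side.
- a[2] acct_id=5 → 2 match(es) in b → 2 row(s).
- a[3] acct_id=3 → no match; kept with NULLs on the b side.
- a[4] acct_id=9 → no match; kept with NULLs on the b side.
- a[5] acct_id=5 → 2 match(es) in b → 2 row(s).
- a[6] acct_id=NULL → no match; kept with NULLs on the b side.
After projecting and ordering:
a.acct_id | b.kind
3 | NULL
5 | debit
5 | debit
5 | debit
5 | fee
5 | fee
5 | fee
9 | NULL
9 | NULL
NULL | NULL

(3, NULL); (5, debit); (5, debit); (5, debit); (5, fee); (5, fee); (5, fee); (9, NULL); (9, NULL); (NULL, NULL)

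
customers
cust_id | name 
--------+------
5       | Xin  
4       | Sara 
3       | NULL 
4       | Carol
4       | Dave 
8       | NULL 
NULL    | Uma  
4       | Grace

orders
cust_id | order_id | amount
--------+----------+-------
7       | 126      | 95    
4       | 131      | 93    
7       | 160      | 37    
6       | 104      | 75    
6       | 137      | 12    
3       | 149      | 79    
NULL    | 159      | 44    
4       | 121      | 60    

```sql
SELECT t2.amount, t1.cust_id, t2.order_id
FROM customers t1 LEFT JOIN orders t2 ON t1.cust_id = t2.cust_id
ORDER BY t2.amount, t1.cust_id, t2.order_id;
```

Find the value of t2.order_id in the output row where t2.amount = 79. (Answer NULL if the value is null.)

LEFT JOIN keeps every row from `customers`; unmatched rows get NULL for `orders`'s columns.
Matching on t1.cust_id = t2.cust_id. A NULL in a compared column never satisfies the condition.
- t1[0] cust_id=5 → no match; kept with NULLs on the t2 side.
- t1[1] cust_id=4 → 2 match(es) in t2 → 2 row(s).
- t1[2] cust_id=3 → 1 match(es) in t2 → 1 row(s).
- t1[3] cust_id=4 → 2 match(es) in t2 → 2 row(s).
- t1[4] cust_id=4 → 2 match(es) in t2 → 2 row(s).
- t1[5] cust_id=8 → no match; kept with NULLs on the t2 side.
- t1[6] cust_id=NULL → no match; kept with NULLs on the t2 side.
- t1[7] cust_id=4 → 2 match(es) in t2 → 2 row(s).

149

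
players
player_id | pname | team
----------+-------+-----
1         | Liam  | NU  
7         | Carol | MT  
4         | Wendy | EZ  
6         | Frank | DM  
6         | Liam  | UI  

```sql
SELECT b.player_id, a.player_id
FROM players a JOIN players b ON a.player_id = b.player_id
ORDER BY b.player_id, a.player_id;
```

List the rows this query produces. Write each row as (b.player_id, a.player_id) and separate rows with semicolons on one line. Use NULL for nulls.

(1, 1); (4, 4); (6, 6); (6, 6); (6, 6); (6, 6); (7, 7)

INNER JOIN keeps only pairs where the ON condition holds.
Matching on a.player_id = b.player_id.
Matched pairs: 7.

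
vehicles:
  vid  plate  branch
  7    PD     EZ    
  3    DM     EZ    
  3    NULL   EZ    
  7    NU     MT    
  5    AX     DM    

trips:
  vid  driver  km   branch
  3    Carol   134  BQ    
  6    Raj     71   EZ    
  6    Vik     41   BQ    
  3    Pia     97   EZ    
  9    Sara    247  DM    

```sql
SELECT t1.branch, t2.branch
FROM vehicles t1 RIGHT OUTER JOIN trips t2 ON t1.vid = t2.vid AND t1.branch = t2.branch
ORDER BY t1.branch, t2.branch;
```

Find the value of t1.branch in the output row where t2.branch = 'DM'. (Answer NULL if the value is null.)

RIGHT JOIN keeps every row from `trips`; unmatched rows get NULL for `vehicles`'s columns.
Matching on t1.vid = t2.vid AND t1.branch = t2.branch.
- t1[0] vid=7, branch=EZ → no match.
- t1[1] vid=3, branch=EZ → 1 match(es) in t2 → 1 row(s).
- t1[2] vid=3, branch=EZ → 1 match(es) in t2 → 1 row(s).
- t1[3] vid=7, branch=MT → no match.
- t1[4] vid=5, branch=DM → no match.
- 4 t2 row(s) had no t1 match → kept, t1 columns NULL.

NULL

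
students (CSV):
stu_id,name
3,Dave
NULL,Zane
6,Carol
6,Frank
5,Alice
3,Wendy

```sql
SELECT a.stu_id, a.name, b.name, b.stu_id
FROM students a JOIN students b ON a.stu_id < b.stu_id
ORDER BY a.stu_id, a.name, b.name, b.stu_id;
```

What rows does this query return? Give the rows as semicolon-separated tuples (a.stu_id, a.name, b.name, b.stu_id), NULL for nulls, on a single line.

INNER JOIN keeps only pairs where the ON condition holds.
Matching on a.stu_id < b.stu_id. A NULL in a compared column never satisfies the condition.
- a (stu_id=3) pairs with 3 row(s) of b.
- a (stu_id=NULL) has no partner → excluded.
- a (stu_id=6) has no partner → excluded.
- a (stu_id=6) has no partner → excluded.
- a (stu_id=5) pairs with 2 row(s) of b.
- a (stu_id=3) pairs with 3 row(s) of b.
After projecting and ordering:
a.stu_id | a.name | b.name | b.stu_id
3 | Dave | Alice | 5
3 | Dave | Carol | 6
3 | Dave | Frank | 6
3 | Wendy | Alice | 5
3 | Wendy | Carol | 6
3 | Wendy | Frank | 6
5 | Alice | Carol | 6
5 | Alice | Frank | 6

(3, Dave, Alice, 5); (3, Dave, Carol, 6); (3, Dave, Frank, 6); (3, Wendy, Alice, 5); (3, Wendy, Carol, 6); (3, Wendy, Frank, 6); (5, Alice, Carol, 6); (5, Alice, Frank, 6)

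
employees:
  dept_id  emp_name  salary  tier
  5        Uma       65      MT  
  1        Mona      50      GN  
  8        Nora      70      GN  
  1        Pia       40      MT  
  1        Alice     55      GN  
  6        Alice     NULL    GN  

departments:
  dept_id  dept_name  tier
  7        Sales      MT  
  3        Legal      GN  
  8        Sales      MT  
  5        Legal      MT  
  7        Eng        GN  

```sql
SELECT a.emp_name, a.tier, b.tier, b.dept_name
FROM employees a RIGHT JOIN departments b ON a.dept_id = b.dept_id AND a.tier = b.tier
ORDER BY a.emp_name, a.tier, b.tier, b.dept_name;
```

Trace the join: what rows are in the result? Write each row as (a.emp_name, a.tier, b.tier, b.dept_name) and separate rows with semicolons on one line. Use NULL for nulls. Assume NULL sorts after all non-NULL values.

RIGHT JOIN keeps every row from `departments`; unmatched rows get NULL for `employees`'s columns.
Matching on a.dept_id = b.dept_id AND a.tier = b.tier.
Matched pairs: 1; unmatched b rows kept: 4.

(Uma, MT, MT, Legal); (NULL, NULL, GN, Eng); (NULL, NULL, GN, Legal); (NULL, NULL, MT, Sales); (NULL, NULL, MT, Sales)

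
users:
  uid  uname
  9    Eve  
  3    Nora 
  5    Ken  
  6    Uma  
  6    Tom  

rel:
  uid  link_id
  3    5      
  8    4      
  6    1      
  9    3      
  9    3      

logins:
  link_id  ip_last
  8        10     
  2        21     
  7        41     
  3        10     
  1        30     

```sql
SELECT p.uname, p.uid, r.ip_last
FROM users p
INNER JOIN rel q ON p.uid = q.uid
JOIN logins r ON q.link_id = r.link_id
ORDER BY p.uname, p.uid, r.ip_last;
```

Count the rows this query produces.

Joins associate left-to-right: users INNER JOIN rel on uid gives 5 intermediate row(s).
Then INNER JOIN `logins r` on link_id: keep only rows whose q.link_id appears in r.
Result: 4 row(s).

4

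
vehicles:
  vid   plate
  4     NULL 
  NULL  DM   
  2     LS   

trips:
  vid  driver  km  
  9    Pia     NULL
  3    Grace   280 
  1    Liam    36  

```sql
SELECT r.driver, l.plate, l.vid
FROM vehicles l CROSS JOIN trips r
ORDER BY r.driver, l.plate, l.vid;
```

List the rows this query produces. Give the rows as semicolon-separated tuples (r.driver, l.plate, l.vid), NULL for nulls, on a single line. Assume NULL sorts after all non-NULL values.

(Grace, DM, NULL); (Grace, LS, 2); (Grace, NULL, 4); (Liam, DM, NULL); (Liam, LS, 2); (Liam, NULL, 4); (Pia, DM, NULL); (Pia, LS, 2); (Pia, NULL, 4)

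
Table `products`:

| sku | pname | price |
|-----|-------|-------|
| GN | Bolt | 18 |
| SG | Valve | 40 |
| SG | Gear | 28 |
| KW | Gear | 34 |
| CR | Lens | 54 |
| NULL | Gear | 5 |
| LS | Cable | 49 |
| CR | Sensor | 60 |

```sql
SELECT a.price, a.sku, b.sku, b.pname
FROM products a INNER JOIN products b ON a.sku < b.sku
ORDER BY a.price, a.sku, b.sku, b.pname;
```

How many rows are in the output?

INNER JOIN keeps only pairs where the ON condition holds.
Matching on a.sku < b.sku. A NULL in a compared column never satisfies the condition.
- a (sku=GN) pairs with 4 row(s) of b.
- a (sku=SG) has no partner → excluded.
- a (sku=SG) has no partner → excluded.
- a (sku=KW) pairs with 3 row(s) of b.
- a (sku=CR) pairs with 5 row(s) of b.
- a (sku=NULL) has no partner → excluded.
- a (sku=LS) pairs with 2 row(s) of b.
- a (sku=CR) pairs with 5 row(s) of b.
Total: 19 rows.

19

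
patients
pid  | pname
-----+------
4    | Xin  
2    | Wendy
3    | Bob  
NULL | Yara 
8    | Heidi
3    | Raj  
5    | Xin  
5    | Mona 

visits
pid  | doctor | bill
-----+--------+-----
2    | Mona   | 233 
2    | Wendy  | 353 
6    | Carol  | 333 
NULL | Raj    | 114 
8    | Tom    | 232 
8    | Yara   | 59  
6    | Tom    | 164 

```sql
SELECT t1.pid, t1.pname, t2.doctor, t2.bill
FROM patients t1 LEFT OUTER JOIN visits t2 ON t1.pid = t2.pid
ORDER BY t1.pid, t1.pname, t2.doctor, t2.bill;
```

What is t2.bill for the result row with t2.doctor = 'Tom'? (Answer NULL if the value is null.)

232

LEFT JOIN keeps every row from `patients`; unmatched rows get NULL for `visits`'s columns.
Matching on t1.pid = t2.pid. A NULL in a compared column never satisfies the condition.
Matched pairs: 4; unmatched t1 rows kept: 6.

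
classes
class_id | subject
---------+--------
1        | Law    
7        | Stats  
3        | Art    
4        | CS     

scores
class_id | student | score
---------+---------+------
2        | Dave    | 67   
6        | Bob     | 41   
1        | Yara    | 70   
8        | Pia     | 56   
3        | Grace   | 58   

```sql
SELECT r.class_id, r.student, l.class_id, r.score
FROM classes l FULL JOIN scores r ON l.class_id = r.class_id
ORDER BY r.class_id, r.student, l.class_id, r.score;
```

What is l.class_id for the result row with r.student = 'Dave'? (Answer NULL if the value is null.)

NULL

FULL OUTER JOIN keeps every row from both sides; unmatched rows get NULL for the other side's columns.
Matching on l.class_id = r.class_id.
- l (class_id=1) pairs with 1 row(s) of r.
- l (class_id=7) has no partner → padded with NULL.
- l (class_id=3) pairs with 1 row(s) of r.
- l (class_id=4) has no partner → padded with NULL.
- 3 row(s) from r found no l partner → padded with NULL.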